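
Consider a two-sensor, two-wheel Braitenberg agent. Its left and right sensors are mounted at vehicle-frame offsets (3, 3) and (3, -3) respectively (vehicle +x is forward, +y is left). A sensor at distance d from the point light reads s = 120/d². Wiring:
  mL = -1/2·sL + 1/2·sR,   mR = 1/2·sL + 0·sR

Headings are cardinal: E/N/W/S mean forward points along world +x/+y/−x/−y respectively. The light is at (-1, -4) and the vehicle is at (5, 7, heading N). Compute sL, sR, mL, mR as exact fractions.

left sensor world pos  = (2, 10); dL² = 205
right sensor world pos = (8, 10); dR² = 277
sL = 120/205 = 24/41
sR = 120/277 = 120/277
mL = -1/2·sL + 1/2·sR = -864/11357
mR = 1/2·sL + 0·sR = 12/41

24/41 120/277 -864/11357 12/41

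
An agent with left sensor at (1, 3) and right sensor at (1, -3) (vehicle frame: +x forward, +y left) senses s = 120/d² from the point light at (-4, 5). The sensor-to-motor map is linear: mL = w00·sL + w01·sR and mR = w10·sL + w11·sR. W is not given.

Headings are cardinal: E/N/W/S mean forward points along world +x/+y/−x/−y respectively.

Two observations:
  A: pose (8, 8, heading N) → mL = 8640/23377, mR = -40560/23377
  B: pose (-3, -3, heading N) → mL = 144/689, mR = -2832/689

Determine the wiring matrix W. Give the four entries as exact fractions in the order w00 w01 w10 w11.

1/2 -1/2 -1 -1

obs A: pose=(8,8,N) → sL=120/97, sR=120/241, mL=8640/23377, mR=-40560/23377
obs B: pose=(-3,-3,N) → sL=120/53, sR=24/13, mL=144/689, mR=-2832/689
sensor matrix S = [[120/97, 120/241], [120/53, 24/13]]; det S = 18627840/16106753
solve [mL_A; mL_B] = S·[w00; w01] and [mR_A; mR_B] = S·[w10; w11]:
  w00 = 1/2, w01 = -1/2, w10 = -1, w11 = -1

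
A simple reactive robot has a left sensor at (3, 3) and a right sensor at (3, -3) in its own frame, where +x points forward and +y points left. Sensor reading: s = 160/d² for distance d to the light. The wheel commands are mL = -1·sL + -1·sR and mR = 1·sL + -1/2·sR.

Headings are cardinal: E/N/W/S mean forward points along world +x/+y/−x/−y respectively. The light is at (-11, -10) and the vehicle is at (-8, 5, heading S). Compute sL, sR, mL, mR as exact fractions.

left sensor world pos  = (-5, 2); dL² = 180
right sensor world pos = (-11, 2); dR² = 144
sL = 160/180 = 8/9
sR = 160/144 = 10/9
mL = -1·sL + -1·sR = -2
mR = 1·sL + -1/2·sR = 1/3

8/9 10/9 -2 1/3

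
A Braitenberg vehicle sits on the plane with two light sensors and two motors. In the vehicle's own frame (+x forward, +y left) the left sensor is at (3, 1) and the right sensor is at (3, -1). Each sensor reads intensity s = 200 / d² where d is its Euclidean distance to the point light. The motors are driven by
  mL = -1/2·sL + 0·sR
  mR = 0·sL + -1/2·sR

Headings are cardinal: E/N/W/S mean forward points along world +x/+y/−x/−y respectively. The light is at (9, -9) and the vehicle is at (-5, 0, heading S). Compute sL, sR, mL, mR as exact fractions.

40/41 200/261 -20/41 -100/261

left sensor world pos  = (-4, -3); dL² = 205
right sensor world pos = (-6, -3); dR² = 261
sL = 200/205 = 40/41
sR = 200/261 = 200/261
mL = -1/2·sL + 0·sR = -20/41
mR = 0·sL + -1/2·sR = -100/261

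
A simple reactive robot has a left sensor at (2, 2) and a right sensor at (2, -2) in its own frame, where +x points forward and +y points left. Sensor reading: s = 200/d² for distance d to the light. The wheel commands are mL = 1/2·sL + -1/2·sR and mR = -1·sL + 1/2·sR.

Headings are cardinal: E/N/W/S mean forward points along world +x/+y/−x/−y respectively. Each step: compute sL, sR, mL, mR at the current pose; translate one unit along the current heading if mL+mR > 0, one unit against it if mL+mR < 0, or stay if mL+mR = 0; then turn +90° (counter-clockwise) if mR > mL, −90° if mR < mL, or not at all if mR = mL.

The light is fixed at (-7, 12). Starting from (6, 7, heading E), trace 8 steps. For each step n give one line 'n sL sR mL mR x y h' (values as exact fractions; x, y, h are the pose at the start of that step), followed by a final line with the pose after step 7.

n=0: pose=(6,7,E); sL=100/117, sR=100/137; mL=1000/16029, mR=-7850/16029; mL+mR=-50/117 → advance -1; mR−mL=-2950/5343 → turn -1·90°
n=1: pose=(5,7,S); sL=40/49, sR=200/149; mL=-1920/7301, mR=-1060/7301; mL+mR=-20/49 → advance -1; mR−mL=860/7301 → turn +1·90°
n=2: pose=(5,8,E); sL=1, sR=25/29; mL=2/29, mR=-33/58; mL+mR=-1/2 → advance -1; mR−mL=-37/58 → turn -1·90°
n=3: pose=(4,8,S); sL=40/41, sR=200/117; mL=-1760/4797, mR=-580/4797; mL+mR=-20/41 → advance -1; mR−mL=1180/4797 → turn +1·90°
n=4: pose=(4,9,E); sL=20/17, sR=100/97; mL=120/1649, mR=-1090/1649; mL+mR=-10/17 → advance -1; mR−mL=-1210/1649 → turn -1·90°
n=5: pose=(3,9,S); sL=200/169, sR=200/89; mL=-8000/15041, mR=-900/15041; mL+mR=-100/169 → advance -1; mR−mL=7100/15041 → turn +1·90°
n=6: pose=(3,10,E); sL=25/18, sR=5/4; mL=5/72, mR=-55/72; mL+mR=-25/36 → advance -1; mR−mL=-5/6 → turn -1·90°
n=7: pose=(2,10,S); sL=200/137, sR=40/13; mL=-1440/1781, mR=140/1781; mL+mR=-100/137 → advance -1; mR−mL=1580/1781 → turn +1·90°

0 100/117 100/137 1000/16029 -7850/16029 6 7 E
1 40/49 200/149 -1920/7301 -1060/7301 5 7 S
2 1 25/29 2/29 -33/58 5 8 E
3 40/41 200/117 -1760/4797 -580/4797 4 8 S
4 20/17 100/97 120/1649 -1090/1649 4 9 E
5 200/169 200/89 -8000/15041 -900/15041 3 9 S
6 25/18 5/4 5/72 -55/72 3 10 E
7 200/137 40/13 -1440/1781 140/1781 2 10 S
final 2 11 E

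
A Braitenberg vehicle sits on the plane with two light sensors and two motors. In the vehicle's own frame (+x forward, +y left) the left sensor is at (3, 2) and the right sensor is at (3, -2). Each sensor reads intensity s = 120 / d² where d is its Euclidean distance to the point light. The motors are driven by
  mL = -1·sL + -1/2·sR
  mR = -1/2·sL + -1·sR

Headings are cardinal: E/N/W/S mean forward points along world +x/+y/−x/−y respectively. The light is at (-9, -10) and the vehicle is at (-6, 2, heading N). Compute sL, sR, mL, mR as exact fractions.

60/113 12/25 -2178/2825 -2106/2825

left sensor world pos  = (-8, 5); dL² = 226
right sensor world pos = (-4, 5); dR² = 250
sL = 120/226 = 60/113
sR = 120/250 = 12/25
mL = -1·sL + -1/2·sR = -2178/2825
mR = -1/2·sL + -1·sR = -2106/2825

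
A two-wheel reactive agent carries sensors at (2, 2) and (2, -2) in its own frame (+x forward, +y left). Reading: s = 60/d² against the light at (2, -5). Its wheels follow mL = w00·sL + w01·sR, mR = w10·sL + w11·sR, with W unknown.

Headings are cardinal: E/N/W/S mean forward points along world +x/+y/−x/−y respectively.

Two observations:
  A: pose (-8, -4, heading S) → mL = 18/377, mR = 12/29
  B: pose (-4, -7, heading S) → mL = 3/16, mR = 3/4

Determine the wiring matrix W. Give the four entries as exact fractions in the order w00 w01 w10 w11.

obs A: pose=(-8,-4,S) → sL=12/13, sR=12/29, mL=18/377, mR=12/29
obs B: pose=(-4,-7,S) → sL=15/8, sR=3/4, mL=3/16, mR=3/4
sensor matrix S = [[12/13, 12/29], [15/8, 3/4]]; det S = -63/754
solve [mL_A; mL_B] = S·[w00; w01] and [mR_A; mR_B] = S·[w10; w11]:
  w00 = 1/2, w01 = -1, w10 = 0, w11 = 1

1/2 -1 0 1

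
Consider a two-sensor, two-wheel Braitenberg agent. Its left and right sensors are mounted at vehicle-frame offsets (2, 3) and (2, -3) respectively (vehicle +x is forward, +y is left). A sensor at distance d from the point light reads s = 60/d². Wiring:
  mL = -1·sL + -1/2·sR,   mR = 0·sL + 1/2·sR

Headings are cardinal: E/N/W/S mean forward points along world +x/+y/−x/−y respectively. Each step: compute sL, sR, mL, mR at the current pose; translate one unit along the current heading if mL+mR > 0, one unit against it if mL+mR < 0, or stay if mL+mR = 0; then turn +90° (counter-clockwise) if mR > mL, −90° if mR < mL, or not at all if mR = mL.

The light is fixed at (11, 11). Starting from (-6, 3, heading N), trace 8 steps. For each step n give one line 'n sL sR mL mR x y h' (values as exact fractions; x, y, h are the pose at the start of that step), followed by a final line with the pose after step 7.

0 15/109 15/58 -3375/12644 15/116 -6 3 N
1 12/101 60/397 -7794/40097 30/397 -6 2 W
2 6/29 30/241 -1881/6989 15/241 -5 2 S
3 60/221 60/317 -25650/70057 30/317 -5 3 E
4 15/109 15/58 -3375/12644 15/116 -6 3 N
5 12/101 60/397 -7794/40097 30/397 -6 2 W
6 6/29 30/241 -1881/6989 15/241 -5 2 S
7 60/221 60/317 -25650/70057 30/317 -5 3 E
final -6 3 N

n=0: pose=(-6,3,N); sL=15/109, sR=15/58; mL=-3375/12644, mR=15/116; mL+mR=-15/109 → advance -1; mR−mL=2505/6322 → turn +1·90°
n=1: pose=(-6,2,W); sL=12/101, sR=60/397; mL=-7794/40097, mR=30/397; mL+mR=-12/101 → advance -1; mR−mL=10824/40097 → turn +1·90°
n=2: pose=(-5,2,S); sL=6/29, sR=30/241; mL=-1881/6989, mR=15/241; mL+mR=-6/29 → advance -1; mR−mL=2316/6989 → turn +1·90°
n=3: pose=(-5,3,E); sL=60/221, sR=60/317; mL=-25650/70057, mR=30/317; mL+mR=-60/221 → advance -1; mR−mL=32280/70057 → turn +1·90°
n=4: pose=(-6,3,N); sL=15/109, sR=15/58; mL=-3375/12644, mR=15/116; mL+mR=-15/109 → advance -1; mR−mL=2505/6322 → turn +1·90°
n=5: pose=(-6,2,W); sL=12/101, sR=60/397; mL=-7794/40097, mR=30/397; mL+mR=-12/101 → advance -1; mR−mL=10824/40097 → turn +1·90°
n=6: pose=(-5,2,S); sL=6/29, sR=30/241; mL=-1881/6989, mR=15/241; mL+mR=-6/29 → advance -1; mR−mL=2316/6989 → turn +1·90°
n=7: pose=(-5,3,E); sL=60/221, sR=60/317; mL=-25650/70057, mR=30/317; mL+mR=-60/221 → advance -1; mR−mL=32280/70057 → turn +1·90°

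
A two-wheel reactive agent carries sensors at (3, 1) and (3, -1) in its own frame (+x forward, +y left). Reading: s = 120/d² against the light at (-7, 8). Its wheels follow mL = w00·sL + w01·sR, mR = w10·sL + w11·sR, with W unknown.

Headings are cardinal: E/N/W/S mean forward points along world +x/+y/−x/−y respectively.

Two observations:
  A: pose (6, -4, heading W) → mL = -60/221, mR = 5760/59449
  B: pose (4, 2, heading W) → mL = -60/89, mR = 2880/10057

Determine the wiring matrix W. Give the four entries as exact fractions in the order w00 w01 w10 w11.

obs A: pose=(6,-4,W) → sL=120/269, sR=120/221, mL=-60/221, mR=5760/59449
obs B: pose=(4,2,W) → sL=120/113, sR=120/89, mL=-60/89, mR=2880/10057
sensor matrix S = [[120/269, 120/221], [120/113, 120/89]]; det S = 14860800/597878593
solve [mL_A; mL_B] = S·[w00; w01] and [mR_A; mR_B] = S·[w10; w11]:
  w00 = 0, w01 = -1/2, w10 = -1, w11 = 1

0 -1/2 -1 1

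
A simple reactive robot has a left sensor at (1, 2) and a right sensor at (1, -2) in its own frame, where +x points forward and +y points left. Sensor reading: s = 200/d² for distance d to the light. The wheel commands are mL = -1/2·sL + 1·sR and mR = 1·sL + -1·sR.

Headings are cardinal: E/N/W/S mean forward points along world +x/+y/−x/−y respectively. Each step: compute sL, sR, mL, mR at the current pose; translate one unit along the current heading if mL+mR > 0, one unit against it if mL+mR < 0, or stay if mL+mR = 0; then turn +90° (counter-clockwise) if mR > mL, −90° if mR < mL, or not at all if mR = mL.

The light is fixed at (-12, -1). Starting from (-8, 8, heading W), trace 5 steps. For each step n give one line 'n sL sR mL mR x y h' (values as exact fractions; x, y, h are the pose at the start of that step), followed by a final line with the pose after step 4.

n=0: pose=(-8,8,W); sL=100/29, sR=20/13; mL=-70/377, mR=720/377; mL+mR=50/29 → advance +1; mR−mL=790/377 → turn +1·90°
n=1: pose=(-9,8,S); sL=200/89, sR=40/13; mL=2260/1157, mR=-960/1157; mL+mR=100/89 → advance +1; mR−mL=-3220/1157 → turn -1·90°
n=2: pose=(-9,7,W); sL=5, sR=25/13; mL=-15/26, mR=40/13; mL+mR=5/2 → advance +1; mR−mL=95/26 → turn +1·90°
n=3: pose=(-10,7,S); sL=40/13, sR=200/49; mL=1620/637, mR=-640/637; mL+mR=20/13 → advance +1; mR−mL=-2260/637 → turn -1·90°
n=4: pose=(-10,6,W); sL=100/13, sR=100/41; mL=-750/533, mR=2800/533; mL+mR=50/13 → advance +1; mR−mL=3550/533 → turn +1·90°

0 100/29 20/13 -70/377 720/377 -8 8 W
1 200/89 40/13 2260/1157 -960/1157 -9 8 S
2 5 25/13 -15/26 40/13 -9 7 W
3 40/13 200/49 1620/637 -640/637 -10 7 S
4 100/13 100/41 -750/533 2800/533 -10 6 W
final -11 6 S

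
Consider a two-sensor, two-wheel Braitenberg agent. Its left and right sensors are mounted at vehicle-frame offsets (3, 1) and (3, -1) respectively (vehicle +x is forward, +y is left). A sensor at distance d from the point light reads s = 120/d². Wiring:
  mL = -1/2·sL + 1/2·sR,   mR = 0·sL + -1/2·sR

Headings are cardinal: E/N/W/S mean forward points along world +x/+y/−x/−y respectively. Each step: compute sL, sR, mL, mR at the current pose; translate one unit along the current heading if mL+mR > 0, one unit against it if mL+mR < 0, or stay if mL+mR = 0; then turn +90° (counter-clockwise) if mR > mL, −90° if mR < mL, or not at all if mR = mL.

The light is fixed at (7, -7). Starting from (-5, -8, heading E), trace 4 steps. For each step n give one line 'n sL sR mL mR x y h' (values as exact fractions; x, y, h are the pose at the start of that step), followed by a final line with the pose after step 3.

0 40/27 24/17 -16/459 -12/17 -5 -8 E
1 3/4 30/53 -39/424 -15/53 -6 -8 S
2 120/257 120/257 0 -60/257 -6 -7 W
3 60/89 12/13 144/1157 -6/13 -5 -7 N
final -5 -8 E

n=0: pose=(-5,-8,E); sL=40/27, sR=24/17; mL=-16/459, mR=-12/17; mL+mR=-20/27 → advance -1; mR−mL=-308/459 → turn -1·90°
n=1: pose=(-6,-8,S); sL=3/4, sR=30/53; mL=-39/424, mR=-15/53; mL+mR=-3/8 → advance -1; mR−mL=-81/424 → turn -1·90°
n=2: pose=(-6,-7,W); sL=120/257, sR=120/257; mL=0, mR=-60/257; mL+mR=-60/257 → advance -1; mR−mL=-60/257 → turn -1·90°
n=3: pose=(-5,-7,N); sL=60/89, sR=12/13; mL=144/1157, mR=-6/13; mL+mR=-30/89 → advance -1; mR−mL=-678/1157 → turn -1·90°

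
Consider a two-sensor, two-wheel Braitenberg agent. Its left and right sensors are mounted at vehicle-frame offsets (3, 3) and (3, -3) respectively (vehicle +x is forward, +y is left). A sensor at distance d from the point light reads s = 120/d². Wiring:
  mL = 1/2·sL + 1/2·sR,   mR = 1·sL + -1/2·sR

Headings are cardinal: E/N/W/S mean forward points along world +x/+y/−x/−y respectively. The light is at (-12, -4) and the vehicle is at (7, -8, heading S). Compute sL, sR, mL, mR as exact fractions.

left sensor world pos  = (10, -11); dL² = 533
right sensor world pos = (4, -11); dR² = 305
sL = 120/533 = 120/533
sR = 120/305 = 24/61
mL = 1/2·sL + 1/2·sR = 10056/32513
mR = 1·sL + -1/2·sR = 924/32513

120/533 24/61 10056/32513 924/32513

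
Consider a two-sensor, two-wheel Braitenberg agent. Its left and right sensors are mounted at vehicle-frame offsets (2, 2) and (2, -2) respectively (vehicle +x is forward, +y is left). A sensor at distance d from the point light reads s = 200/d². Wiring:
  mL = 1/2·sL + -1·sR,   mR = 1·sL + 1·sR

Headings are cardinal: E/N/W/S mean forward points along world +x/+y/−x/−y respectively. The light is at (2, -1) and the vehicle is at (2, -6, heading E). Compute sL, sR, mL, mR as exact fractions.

left sensor world pos  = (4, -4); dL² = 13
right sensor world pos = (4, -8); dR² = 53
sL = 200/13 = 200/13
sR = 200/53 = 200/53
mL = 1/2·sL + -1·sR = 2700/689
mR = 1·sL + 1·sR = 13200/689

200/13 200/53 2700/689 13200/689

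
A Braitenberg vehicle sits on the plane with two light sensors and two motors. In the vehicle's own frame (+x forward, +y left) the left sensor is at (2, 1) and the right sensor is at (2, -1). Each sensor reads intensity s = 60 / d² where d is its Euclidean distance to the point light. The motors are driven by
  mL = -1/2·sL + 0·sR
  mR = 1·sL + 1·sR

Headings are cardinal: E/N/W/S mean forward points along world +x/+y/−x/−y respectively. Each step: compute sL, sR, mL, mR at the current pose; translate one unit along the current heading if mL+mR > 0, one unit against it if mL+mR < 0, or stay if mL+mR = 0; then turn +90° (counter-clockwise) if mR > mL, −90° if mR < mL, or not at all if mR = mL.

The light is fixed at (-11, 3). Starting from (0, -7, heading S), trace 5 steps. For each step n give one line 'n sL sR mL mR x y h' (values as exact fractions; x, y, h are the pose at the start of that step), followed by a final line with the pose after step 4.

0 5/24 15/61 -5/48 665/1464 0 -7 S
1 60/269 60/313 -30/269 34920/84197 0 -8 E
2 30/101 6/25 -15/101 1356/2525 1 -8 N
3 60/221 60/181 -30/221 24120/40001 1 -7 W
4 5/24 15/61 -5/48 665/1464 0 -7 S
final 0 -8 E

n=0: pose=(0,-7,S); sL=5/24, sR=15/61; mL=-5/48, mR=665/1464; mL+mR=1025/2928 → advance +1; mR−mL=545/976 → turn +1·90°
n=1: pose=(0,-8,E); sL=60/269, sR=60/313; mL=-30/269, mR=34920/84197; mL+mR=25530/84197 → advance +1; mR−mL=44310/84197 → turn +1·90°
n=2: pose=(1,-8,N); sL=30/101, sR=6/25; mL=-15/101, mR=1356/2525; mL+mR=981/2525 → advance +1; mR−mL=1731/2525 → turn +1·90°
n=3: pose=(1,-7,W); sL=60/221, sR=60/181; mL=-30/221, mR=24120/40001; mL+mR=18690/40001 → advance +1; mR−mL=29550/40001 → turn +1·90°
n=4: pose=(0,-7,S); sL=5/24, sR=15/61; mL=-5/48, mR=665/1464; mL+mR=1025/2928 → advance +1; mR−mL=545/976 → turn +1·90°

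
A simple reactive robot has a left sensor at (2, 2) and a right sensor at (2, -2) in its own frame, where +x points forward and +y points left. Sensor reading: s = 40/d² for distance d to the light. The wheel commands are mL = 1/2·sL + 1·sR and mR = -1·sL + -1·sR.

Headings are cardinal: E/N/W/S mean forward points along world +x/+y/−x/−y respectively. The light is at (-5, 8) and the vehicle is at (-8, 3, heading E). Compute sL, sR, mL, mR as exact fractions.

left sensor world pos  = (-6, 5); dL² = 10
right sensor world pos = (-6, 1); dR² = 50
sL = 40/10 = 4
sR = 40/50 = 4/5
mL = 1/2·sL + 1·sR = 14/5
mR = -1·sL + -1·sR = -24/5

4 4/5 14/5 -24/5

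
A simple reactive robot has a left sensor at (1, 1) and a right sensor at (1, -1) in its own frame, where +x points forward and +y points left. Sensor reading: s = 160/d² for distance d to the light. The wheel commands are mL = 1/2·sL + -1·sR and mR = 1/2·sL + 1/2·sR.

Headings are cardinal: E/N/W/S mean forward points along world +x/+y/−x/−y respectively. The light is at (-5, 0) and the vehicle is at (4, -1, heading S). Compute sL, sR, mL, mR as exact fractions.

20/13 40/17 -350/221 430/221

left sensor world pos  = (5, -2); dL² = 104
right sensor world pos = (3, -2); dR² = 68
sL = 160/104 = 20/13
sR = 160/68 = 40/17
mL = 1/2·sL + -1·sR = -350/221
mR = 1/2·sL + 1/2·sR = 430/221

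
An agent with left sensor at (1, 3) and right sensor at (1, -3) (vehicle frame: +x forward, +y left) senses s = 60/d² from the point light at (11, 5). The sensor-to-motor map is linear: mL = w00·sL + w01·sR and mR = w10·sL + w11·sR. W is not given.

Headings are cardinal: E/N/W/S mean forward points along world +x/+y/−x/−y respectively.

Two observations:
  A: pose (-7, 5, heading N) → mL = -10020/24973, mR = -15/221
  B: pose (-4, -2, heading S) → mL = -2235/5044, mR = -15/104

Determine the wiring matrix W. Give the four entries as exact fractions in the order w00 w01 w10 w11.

-1 -1 -1/2 0

obs A: pose=(-7,5,N) → sL=30/221, sR=30/113, mL=-10020/24973, mR=-15/221
obs B: pose=(-4,-2,S) → sL=15/52, sR=15/97, mL=-2235/5044, mR=-15/104
sensor matrix S = [[30/221, 30/113], [15/52, 15/97]]; det S = -269325/4844762
solve [mL_A; mL_B] = S·[w00; w01] and [mR_A; mR_B] = S·[w10; w11]:
  w00 = -1, w01 = -1, w10 = -1/2, w11 = 0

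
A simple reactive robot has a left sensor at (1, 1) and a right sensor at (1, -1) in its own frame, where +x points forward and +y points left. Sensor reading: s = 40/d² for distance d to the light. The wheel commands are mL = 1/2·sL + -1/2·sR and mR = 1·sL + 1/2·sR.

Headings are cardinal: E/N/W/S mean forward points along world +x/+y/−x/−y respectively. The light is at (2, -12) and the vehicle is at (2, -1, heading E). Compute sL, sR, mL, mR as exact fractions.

8/29 40/101 -176/2929 1388/2929

left sensor world pos  = (3, 0); dL² = 145
right sensor world pos = (3, -2); dR² = 101
sL = 40/145 = 8/29
sR = 40/101 = 40/101
mL = 1/2·sL + -1/2·sR = -176/2929
mR = 1·sL + 1/2·sR = 1388/2929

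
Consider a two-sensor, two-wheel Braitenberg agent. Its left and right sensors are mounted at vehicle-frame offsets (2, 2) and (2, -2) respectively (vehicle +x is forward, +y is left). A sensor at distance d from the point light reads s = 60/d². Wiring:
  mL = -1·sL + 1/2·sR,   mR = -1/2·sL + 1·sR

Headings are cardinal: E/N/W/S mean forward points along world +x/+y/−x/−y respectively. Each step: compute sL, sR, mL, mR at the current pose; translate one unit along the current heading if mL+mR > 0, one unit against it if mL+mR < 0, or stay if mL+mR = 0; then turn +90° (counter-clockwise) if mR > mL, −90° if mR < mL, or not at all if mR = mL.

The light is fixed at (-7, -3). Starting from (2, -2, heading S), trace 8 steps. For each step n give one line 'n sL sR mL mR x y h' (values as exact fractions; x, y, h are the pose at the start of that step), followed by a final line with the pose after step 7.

0 30/61 6/5 33/305 291/305 2 -2 S
1 12/25 12/25 -6/25 6/25 2 -3 E
2 60/53 12/25 -1182/1325 -114/1325 2 -3 N
3 30/29 6/5 -63/145 99/145 2 -4 W
4 60/109 4/3 38/327 346/327 1 -4 S
5 3/5 15/29 -99/290 63/290 1 -5 E
6 12/5 20/27 -274/135 -62/135 0 -5 N
7 6/5 30/13 -3/65 111/65 0 -6 W
final -1 -6 S

n=0: pose=(2,-2,S); sL=30/61, sR=6/5; mL=33/305, mR=291/305; mL+mR=324/305 → advance +1; mR−mL=258/305 → turn +1·90°
n=1: pose=(2,-3,E); sL=12/25, sR=12/25; mL=-6/25, mR=6/25; mL+mR=0 → advance +0; mR−mL=12/25 → turn +1·90°
n=2: pose=(2,-3,N); sL=60/53, sR=12/25; mL=-1182/1325, mR=-114/1325; mL+mR=-1296/1325 → advance -1; mR−mL=1068/1325 → turn +1·90°
n=3: pose=(2,-4,W); sL=30/29, sR=6/5; mL=-63/145, mR=99/145; mL+mR=36/145 → advance +1; mR−mL=162/145 → turn +1·90°
n=4: pose=(1,-4,S); sL=60/109, sR=4/3; mL=38/327, mR=346/327; mL+mR=128/109 → advance +1; mR−mL=308/327 → turn +1·90°
n=5: pose=(1,-5,E); sL=3/5, sR=15/29; mL=-99/290, mR=63/290; mL+mR=-18/145 → advance -1; mR−mL=81/145 → turn +1·90°
n=6: pose=(0,-5,N); sL=12/5, sR=20/27; mL=-274/135, mR=-62/135; mL+mR=-112/45 → advance -1; mR−mL=212/135 → turn +1·90°
n=7: pose=(0,-6,W); sL=6/5, sR=30/13; mL=-3/65, mR=111/65; mL+mR=108/65 → advance +1; mR−mL=114/65 → turn +1·90°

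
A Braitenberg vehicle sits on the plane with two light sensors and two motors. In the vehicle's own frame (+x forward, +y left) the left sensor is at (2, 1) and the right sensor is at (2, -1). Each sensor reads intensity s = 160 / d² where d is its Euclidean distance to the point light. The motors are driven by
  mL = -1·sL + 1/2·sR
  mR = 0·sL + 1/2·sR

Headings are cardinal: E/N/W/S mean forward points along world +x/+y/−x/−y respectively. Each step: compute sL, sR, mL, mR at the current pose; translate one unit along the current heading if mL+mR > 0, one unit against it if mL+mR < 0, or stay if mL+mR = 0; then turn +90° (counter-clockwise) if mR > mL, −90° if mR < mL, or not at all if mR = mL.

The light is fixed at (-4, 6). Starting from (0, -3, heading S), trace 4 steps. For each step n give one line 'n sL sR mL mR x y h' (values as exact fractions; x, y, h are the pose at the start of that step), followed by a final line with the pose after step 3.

n=0: pose=(0,-3,S); sL=80/73, sR=16/13; mL=-456/949, mR=8/13; mL+mR=128/949 → advance +1; mR−mL=80/73 → turn +1·90°
n=1: pose=(0,-4,E); sL=160/117, sR=160/157; mL=-15760/18369, mR=80/157; mL+mR=-6400/18369 → advance -1; mR−mL=160/117 → turn +1·90°
n=2: pose=(-1,-4,N); sL=40/17, sR=2; mL=-23/17, mR=1; mL+mR=-6/17 → advance -1; mR−mL=40/17 → turn +1·90°
n=3: pose=(-1,-5,W); sL=32/29, sR=160/101; mL=-912/2929, mR=80/101; mL+mR=1408/2929 → advance +1; mR−mL=32/29 → turn +1·90°

0 80/73 16/13 -456/949 8/13 0 -3 S
1 160/117 160/157 -15760/18369 80/157 0 -4 E
2 40/17 2 -23/17 1 -1 -4 N
3 32/29 160/101 -912/2929 80/101 -1 -5 W
final -2 -5 S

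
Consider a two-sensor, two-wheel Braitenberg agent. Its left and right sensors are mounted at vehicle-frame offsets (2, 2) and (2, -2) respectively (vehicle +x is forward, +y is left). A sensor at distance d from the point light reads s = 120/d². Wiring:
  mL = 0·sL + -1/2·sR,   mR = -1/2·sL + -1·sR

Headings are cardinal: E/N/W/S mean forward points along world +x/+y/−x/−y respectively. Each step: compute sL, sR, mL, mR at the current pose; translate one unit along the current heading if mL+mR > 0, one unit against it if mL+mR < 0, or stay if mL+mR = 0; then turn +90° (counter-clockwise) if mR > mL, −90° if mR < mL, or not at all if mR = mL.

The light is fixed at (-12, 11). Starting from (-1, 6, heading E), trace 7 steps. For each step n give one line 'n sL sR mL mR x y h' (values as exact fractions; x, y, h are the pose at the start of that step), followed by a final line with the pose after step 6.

n=0: pose=(-1,6,E); sL=60/89, sR=60/109; mL=-30/109, mR=-8610/9701; mL+mR=-11280/9701 → advance -1; mR−mL=-5940/9701 → turn -1·90°
n=1: pose=(-2,6,S); sL=120/193, sR=120/113; mL=-60/113, mR=-29940/21809; mL+mR=-41520/21809 → advance -1; mR−mL=-18360/21809 → turn -1·90°
n=2: pose=(-2,7,W); sL=6/5, sR=30/17; mL=-15/17, mR=-201/85; mL+mR=-276/85 → advance -1; mR−mL=-126/85 → turn -1·90°
n=3: pose=(-1,7,N); sL=24/17, sR=120/173; mL=-60/173, mR=-4116/2941; mL+mR=-5136/2941 → advance -1; mR−mL=-3096/2941 → turn -1·90°
n=4: pose=(-1,6,E); sL=60/89, sR=60/109; mL=-30/109, mR=-8610/9701; mL+mR=-11280/9701 → advance -1; mR−mL=-5940/9701 → turn -1·90°
n=5: pose=(-2,6,S); sL=120/193, sR=120/113; mL=-60/113, mR=-29940/21809; mL+mR=-41520/21809 → advance -1; mR−mL=-18360/21809 → turn -1·90°
n=6: pose=(-2,7,W); sL=6/5, sR=30/17; mL=-15/17, mR=-201/85; mL+mR=-276/85 → advance -1; mR−mL=-126/85 → turn -1·90°

0 60/89 60/109 -30/109 -8610/9701 -1 6 E
1 120/193 120/113 -60/113 -29940/21809 -2 6 S
2 6/5 30/17 -15/17 -201/85 -2 7 W
3 24/17 120/173 -60/173 -4116/2941 -1 7 N
4 60/89 60/109 -30/109 -8610/9701 -1 6 E
5 120/193 120/113 -60/113 -29940/21809 -2 6 S
6 6/5 30/17 -15/17 -201/85 -2 7 W
final -1 7 N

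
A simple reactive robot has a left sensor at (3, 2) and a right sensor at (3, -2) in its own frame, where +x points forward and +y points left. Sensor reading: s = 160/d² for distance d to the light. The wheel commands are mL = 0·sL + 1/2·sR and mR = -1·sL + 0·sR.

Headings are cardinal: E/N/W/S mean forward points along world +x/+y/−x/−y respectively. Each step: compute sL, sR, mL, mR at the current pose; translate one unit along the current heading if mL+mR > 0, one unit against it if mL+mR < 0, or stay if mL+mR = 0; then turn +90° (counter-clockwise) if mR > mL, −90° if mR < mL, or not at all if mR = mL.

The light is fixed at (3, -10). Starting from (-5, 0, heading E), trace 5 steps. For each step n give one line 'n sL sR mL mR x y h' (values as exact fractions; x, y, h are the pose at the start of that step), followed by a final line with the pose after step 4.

0 160/169 160/89 80/89 -160/169 -5 0 E
1 80/49 16/17 8/17 -80/49 -6 0 S
2 32/45 160/313 80/313 -32/45 -6 1 W
3 20/37 20/29 10/29 -20/37 -5 1 N
4 160/169 160/89 80/89 -160/169 -5 0 E
final -6 0 S

n=0: pose=(-5,0,E); sL=160/169, sR=160/89; mL=80/89, mR=-160/169; mL+mR=-720/15041 → advance -1; mR−mL=-27760/15041 → turn -1·90°
n=1: pose=(-6,0,S); sL=80/49, sR=16/17; mL=8/17, mR=-80/49; mL+mR=-968/833 → advance -1; mR−mL=-1752/833 → turn -1·90°
n=2: pose=(-6,1,W); sL=32/45, sR=160/313; mL=80/313, mR=-32/45; mL+mR=-6416/14085 → advance -1; mR−mL=-13616/14085 → turn -1·90°
n=3: pose=(-5,1,N); sL=20/37, sR=20/29; mL=10/29, mR=-20/37; mL+mR=-210/1073 → advance -1; mR−mL=-950/1073 → turn -1·90°
n=4: pose=(-5,0,E); sL=160/169, sR=160/89; mL=80/89, mR=-160/169; mL+mR=-720/15041 → advance -1; mR−mL=-27760/15041 → turn -1·90°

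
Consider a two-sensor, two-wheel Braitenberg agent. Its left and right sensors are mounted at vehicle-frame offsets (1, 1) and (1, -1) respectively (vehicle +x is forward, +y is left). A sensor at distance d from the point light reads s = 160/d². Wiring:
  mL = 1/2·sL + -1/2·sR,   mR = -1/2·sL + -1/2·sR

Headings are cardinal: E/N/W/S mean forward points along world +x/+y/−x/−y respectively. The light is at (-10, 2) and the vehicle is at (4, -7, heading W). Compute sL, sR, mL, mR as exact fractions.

left sensor world pos  = (3, -8); dL² = 269
right sensor world pos = (3, -6); dR² = 233
sL = 160/269 = 160/269
sR = 160/233 = 160/233
mL = 1/2·sL + -1/2·sR = -2880/62677
mR = -1/2·sL + -1/2·sR = -40160/62677

160/269 160/233 -2880/62677 -40160/62677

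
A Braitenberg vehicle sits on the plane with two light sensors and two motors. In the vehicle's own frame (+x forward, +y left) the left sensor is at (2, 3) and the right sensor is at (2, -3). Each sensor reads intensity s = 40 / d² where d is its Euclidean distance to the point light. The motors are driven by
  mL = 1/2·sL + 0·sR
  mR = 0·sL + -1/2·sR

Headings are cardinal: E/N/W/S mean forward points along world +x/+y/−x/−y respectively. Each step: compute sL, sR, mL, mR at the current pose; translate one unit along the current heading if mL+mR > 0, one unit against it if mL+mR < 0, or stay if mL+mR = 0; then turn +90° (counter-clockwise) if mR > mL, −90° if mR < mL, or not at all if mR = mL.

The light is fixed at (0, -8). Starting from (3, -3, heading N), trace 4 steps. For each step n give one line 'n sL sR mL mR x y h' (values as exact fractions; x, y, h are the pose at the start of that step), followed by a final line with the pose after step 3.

0 40/49 8/17 20/49 -4/17 3 -3 N
1 20/53 20/17 10/53 -10/17 3 -2 E
2 40/41 40/17 20/41 -20/17 2 -2 S
3 5/2 2/5 5/4 -1/5 2 -1 W
final 1 -1 N

n=0: pose=(3,-3,N); sL=40/49, sR=8/17; mL=20/49, mR=-4/17; mL+mR=144/833 → advance +1; mR−mL=-536/833 → turn -1·90°
n=1: pose=(3,-2,E); sL=20/53, sR=20/17; mL=10/53, mR=-10/17; mL+mR=-360/901 → advance -1; mR−mL=-700/901 → turn -1·90°
n=2: pose=(2,-2,S); sL=40/41, sR=40/17; mL=20/41, mR=-20/17; mL+mR=-480/697 → advance -1; mR−mL=-1160/697 → turn -1·90°
n=3: pose=(2,-1,W); sL=5/2, sR=2/5; mL=5/4, mR=-1/5; mL+mR=21/20 → advance +1; mR−mL=-29/20 → turn -1·90°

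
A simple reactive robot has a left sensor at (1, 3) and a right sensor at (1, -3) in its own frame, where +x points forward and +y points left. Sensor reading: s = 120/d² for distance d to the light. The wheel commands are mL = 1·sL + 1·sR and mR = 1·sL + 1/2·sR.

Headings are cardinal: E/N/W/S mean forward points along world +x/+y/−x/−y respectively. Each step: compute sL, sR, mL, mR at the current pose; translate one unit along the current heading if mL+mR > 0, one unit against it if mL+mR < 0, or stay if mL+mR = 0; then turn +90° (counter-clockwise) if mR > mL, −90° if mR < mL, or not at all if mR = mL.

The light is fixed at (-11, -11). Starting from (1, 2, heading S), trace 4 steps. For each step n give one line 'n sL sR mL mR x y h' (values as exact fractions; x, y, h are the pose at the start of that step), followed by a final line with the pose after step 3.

n=0: pose=(1,2,S); sL=40/123, sR=8/15; mL=176/205, mR=364/615; mL+mR=892/615 → advance +1; mR−mL=-4/15 → turn -1·90°
n=1: pose=(1,1,W); sL=60/101, sR=60/173; mL=16440/17473, mR=13410/17473; mL+mR=29850/17473 → advance +1; mR−mL=-30/173 → turn -1·90°
n=2: pose=(0,1,N); sL=120/233, sR=24/73; mL=14352/17009, mR=11556/17009; mL+mR=25908/17009 → advance +1; mR−mL=-12/73 → turn -1·90°
n=3: pose=(0,2,E); sL=3/10, sR=30/61; mL=483/610, mR=333/610; mL+mR=408/305 → advance +1; mR−mL=-15/61 → turn -1·90°

0 40/123 8/15 176/205 364/615 1 2 S
1 60/101 60/173 16440/17473 13410/17473 1 1 W
2 120/233 24/73 14352/17009 11556/17009 0 1 N
3 3/10 30/61 483/610 333/610 0 2 E
final 1 2 S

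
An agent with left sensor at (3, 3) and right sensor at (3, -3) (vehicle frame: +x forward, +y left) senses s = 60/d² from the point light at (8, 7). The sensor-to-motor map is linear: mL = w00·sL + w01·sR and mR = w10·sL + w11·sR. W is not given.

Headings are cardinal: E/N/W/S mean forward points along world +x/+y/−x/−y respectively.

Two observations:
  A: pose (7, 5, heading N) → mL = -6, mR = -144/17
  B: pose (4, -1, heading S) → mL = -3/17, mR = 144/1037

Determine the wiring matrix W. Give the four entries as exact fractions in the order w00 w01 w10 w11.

0 -1/2 1 -1

obs A: pose=(7,5,N) → sL=60/17, sR=12, mL=-6, mR=-144/17
obs B: pose=(4,-1,S) → sL=30/61, sR=6/17, mL=-3/17, mR=144/1037
sensor matrix S = [[60/17, 12], [30/61, 6/17]]; det S = -82080/17629
solve [mL_A; mL_B] = S·[w00; w01] and [mR_A; mR_B] = S·[w10; w11]:
  w00 = 0, w01 = -1/2, w10 = 1, w11 = -1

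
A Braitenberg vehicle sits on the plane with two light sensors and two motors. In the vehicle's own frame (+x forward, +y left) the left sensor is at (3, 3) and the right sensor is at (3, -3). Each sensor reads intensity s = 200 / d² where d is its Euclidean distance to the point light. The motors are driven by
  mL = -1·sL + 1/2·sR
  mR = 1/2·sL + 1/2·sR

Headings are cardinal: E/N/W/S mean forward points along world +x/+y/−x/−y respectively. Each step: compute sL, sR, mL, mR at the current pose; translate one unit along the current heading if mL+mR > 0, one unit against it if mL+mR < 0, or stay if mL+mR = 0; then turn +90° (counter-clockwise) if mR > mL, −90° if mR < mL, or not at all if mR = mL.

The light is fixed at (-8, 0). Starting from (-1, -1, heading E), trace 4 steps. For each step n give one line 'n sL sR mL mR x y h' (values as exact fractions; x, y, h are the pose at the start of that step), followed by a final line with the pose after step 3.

0 25/13 50/29 -400/377 1375/754 -1 -1 E
1 200/29 8/5 -884/145 616/145 0 -1 N
2 4 100/13 -2/13 76/13 0 -2 W
3 8/5 200/41 172/205 664/205 -1 -2 S
final -1 -3 E

n=0: pose=(-1,-1,E); sL=25/13, sR=50/29; mL=-400/377, mR=1375/754; mL+mR=575/754 → advance +1; mR−mL=75/26 → turn +1·90°
n=1: pose=(0,-1,N); sL=200/29, sR=8/5; mL=-884/145, mR=616/145; mL+mR=-268/145 → advance -1; mR−mL=300/29 → turn +1·90°
n=2: pose=(0,-2,W); sL=4, sR=100/13; mL=-2/13, mR=76/13; mL+mR=74/13 → advance +1; mR−mL=6 → turn +1·90°
n=3: pose=(-1,-2,S); sL=8/5, sR=200/41; mL=172/205, mR=664/205; mL+mR=836/205 → advance +1; mR−mL=12/5 → turn +1·90°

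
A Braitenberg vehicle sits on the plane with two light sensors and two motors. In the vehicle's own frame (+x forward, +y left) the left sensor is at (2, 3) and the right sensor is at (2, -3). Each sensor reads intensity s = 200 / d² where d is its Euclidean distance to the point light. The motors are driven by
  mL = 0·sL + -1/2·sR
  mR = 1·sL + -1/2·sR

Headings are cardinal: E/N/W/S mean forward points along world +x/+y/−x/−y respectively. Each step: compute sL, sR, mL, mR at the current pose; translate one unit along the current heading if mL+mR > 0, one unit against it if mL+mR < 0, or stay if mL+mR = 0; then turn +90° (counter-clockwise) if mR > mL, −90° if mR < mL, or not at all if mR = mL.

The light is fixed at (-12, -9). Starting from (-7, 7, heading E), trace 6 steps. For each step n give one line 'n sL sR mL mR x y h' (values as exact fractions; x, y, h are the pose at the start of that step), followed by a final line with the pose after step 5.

0 20/41 100/109 -50/109 130/4469 -7 7 E
1 8/13 200/373 -100/373 1684/4849 -8 7 N
2 1 50/101 -25/101 76/101 -8 8 W
3 200/261 8/9 -4/9 28/87 -9 8 S
4 100/233 4/5 -2/5 34/1165 -9 9 E
5 200/401 8/17 -4/17 1796/6817 -10 9 N
final -10 10 W

n=0: pose=(-7,7,E); sL=20/41, sR=100/109; mL=-50/109, mR=130/4469; mL+mR=-1920/4469 → advance -1; mR−mL=20/41 → turn +1·90°
n=1: pose=(-8,7,N); sL=8/13, sR=200/373; mL=-100/373, mR=1684/4849; mL+mR=384/4849 → advance +1; mR−mL=8/13 → turn +1·90°
n=2: pose=(-8,8,W); sL=1, sR=50/101; mL=-25/101, mR=76/101; mL+mR=51/101 → advance +1; mR−mL=1 → turn +1·90°
n=3: pose=(-9,8,S); sL=200/261, sR=8/9; mL=-4/9, mR=28/87; mL+mR=-32/261 → advance -1; mR−mL=200/261 → turn +1·90°
n=4: pose=(-9,9,E); sL=100/233, sR=4/5; mL=-2/5, mR=34/1165; mL+mR=-432/1165 → advance -1; mR−mL=100/233 → turn +1·90°
n=5: pose=(-10,9,N); sL=200/401, sR=8/17; mL=-4/17, mR=1796/6817; mL+mR=192/6817 → advance +1; mR−mL=200/401 → turn +1·90°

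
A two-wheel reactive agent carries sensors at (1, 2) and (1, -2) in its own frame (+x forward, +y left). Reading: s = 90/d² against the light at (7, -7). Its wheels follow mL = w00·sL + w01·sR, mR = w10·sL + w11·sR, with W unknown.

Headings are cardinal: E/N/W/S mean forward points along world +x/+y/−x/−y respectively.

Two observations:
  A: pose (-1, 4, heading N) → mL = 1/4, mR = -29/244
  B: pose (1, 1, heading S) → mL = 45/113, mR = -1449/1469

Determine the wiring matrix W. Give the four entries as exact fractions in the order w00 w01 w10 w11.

0 1/2 -1 1/2

obs A: pose=(-1,4,N) → sL=45/122, sR=1/2, mL=1/4, mR=-29/244
obs B: pose=(1,1,S) → sL=18/13, sR=90/113, mL=45/113, mR=-1449/1469
sensor matrix S = [[45/122, 1/2], [18/13, 90/113]]; det S = -35712/89609
solve [mL_A; mL_B] = S·[w00; w01] and [mR_A; mR_B] = S·[w10; w11]:
  w00 = 0, w01 = 1/2, w10 = -1, w11 = 1/2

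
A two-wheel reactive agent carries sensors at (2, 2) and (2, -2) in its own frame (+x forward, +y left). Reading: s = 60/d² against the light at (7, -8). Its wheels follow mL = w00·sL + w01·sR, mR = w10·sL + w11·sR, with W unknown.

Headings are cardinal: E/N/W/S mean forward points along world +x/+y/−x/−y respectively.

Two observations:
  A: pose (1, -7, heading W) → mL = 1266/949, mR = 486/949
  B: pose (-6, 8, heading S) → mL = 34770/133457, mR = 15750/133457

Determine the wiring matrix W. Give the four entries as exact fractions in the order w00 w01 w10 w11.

obs A: pose=(1,-7,W) → sL=12/13, sR=60/73, mL=1266/949, mR=486/949
obs B: pose=(-6,8,S) → sL=60/317, sR=60/421, mL=34770/133457, mR=15750/133457
sensor matrix S = [[12/13, 60/73], [60/317, 60/421]]; det S = -3041280/126650693
solve [mL_A; mL_B] = S·[w00; w01] and [mR_A; mR_B] = S·[w10; w11]:
  w00 = 1, w01 = 1/2, w10 = 1, w11 = -1/2

1 1/2 1 -1/2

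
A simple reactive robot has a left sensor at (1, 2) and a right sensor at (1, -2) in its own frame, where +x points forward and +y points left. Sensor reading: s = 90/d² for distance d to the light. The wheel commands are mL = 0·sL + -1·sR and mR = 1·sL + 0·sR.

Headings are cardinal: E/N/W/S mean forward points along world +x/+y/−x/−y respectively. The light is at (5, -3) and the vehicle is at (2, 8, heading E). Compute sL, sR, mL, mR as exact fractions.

left sensor world pos  = (3, 10); dL² = 173
right sensor world pos = (3, 6); dR² = 85
sL = 90/173 = 90/173
sR = 90/85 = 18/17
mL = 0·sL + -1·sR = -18/17
mR = 1·sL + 0·sR = 90/173

90/173 18/17 -18/17 90/173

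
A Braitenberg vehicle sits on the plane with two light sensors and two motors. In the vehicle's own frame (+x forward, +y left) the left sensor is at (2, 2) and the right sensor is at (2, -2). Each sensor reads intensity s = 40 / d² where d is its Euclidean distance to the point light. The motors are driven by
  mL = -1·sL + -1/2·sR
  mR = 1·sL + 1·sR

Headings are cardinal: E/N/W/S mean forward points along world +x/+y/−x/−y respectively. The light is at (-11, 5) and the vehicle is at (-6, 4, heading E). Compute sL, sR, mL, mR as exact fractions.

left sensor world pos  = (-4, 6); dL² = 50
right sensor world pos = (-4, 2); dR² = 58
sL = 40/50 = 4/5
sR = 40/58 = 20/29
mL = -1·sL + -1/2·sR = -166/145
mR = 1·sL + 1·sR = 216/145

4/5 20/29 -166/145 216/145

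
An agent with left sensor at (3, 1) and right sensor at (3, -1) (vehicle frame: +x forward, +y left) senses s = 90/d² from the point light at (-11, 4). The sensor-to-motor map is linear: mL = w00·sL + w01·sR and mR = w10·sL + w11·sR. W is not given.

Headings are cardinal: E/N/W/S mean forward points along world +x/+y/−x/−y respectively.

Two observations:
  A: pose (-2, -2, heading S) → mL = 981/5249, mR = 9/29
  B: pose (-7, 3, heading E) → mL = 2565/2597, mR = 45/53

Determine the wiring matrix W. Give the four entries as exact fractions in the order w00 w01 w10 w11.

1 -1/2 0 1/2

obs A: pose=(-2,-2,S) → sL=90/181, sR=18/29, mL=981/5249, mR=9/29
obs B: pose=(-7,3,E) → sL=90/49, sR=90/53, mL=2565/2597, mR=45/53
sensor matrix S = [[90/181, 18/29], [90/49, 90/53]]; det S = -4030560/13631653
solve [mL_A; mL_B] = S·[w00; w01] and [mR_A; mR_B] = S·[w10; w11]:
  w00 = 1, w01 = -1/2, w10 = 0, w11 = 1/2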